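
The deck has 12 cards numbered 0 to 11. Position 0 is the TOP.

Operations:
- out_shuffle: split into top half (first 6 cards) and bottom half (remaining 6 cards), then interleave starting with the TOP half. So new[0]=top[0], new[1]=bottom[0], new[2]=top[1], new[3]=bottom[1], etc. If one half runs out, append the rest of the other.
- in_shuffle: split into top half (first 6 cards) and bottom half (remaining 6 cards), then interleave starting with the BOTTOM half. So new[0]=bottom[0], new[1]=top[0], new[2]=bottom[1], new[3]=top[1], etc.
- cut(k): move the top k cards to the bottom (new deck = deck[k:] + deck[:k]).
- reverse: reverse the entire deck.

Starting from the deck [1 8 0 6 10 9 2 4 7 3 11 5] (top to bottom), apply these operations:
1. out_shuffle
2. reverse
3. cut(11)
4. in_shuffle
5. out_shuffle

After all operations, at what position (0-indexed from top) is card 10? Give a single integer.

Answer: 7

Derivation:
After op 1 (out_shuffle): [1 2 8 4 0 7 6 3 10 11 9 5]
After op 2 (reverse): [5 9 11 10 3 6 7 0 4 8 2 1]
After op 3 (cut(11)): [1 5 9 11 10 3 6 7 0 4 8 2]
After op 4 (in_shuffle): [6 1 7 5 0 9 4 11 8 10 2 3]
After op 5 (out_shuffle): [6 4 1 11 7 8 5 10 0 2 9 3]
Card 10 is at position 7.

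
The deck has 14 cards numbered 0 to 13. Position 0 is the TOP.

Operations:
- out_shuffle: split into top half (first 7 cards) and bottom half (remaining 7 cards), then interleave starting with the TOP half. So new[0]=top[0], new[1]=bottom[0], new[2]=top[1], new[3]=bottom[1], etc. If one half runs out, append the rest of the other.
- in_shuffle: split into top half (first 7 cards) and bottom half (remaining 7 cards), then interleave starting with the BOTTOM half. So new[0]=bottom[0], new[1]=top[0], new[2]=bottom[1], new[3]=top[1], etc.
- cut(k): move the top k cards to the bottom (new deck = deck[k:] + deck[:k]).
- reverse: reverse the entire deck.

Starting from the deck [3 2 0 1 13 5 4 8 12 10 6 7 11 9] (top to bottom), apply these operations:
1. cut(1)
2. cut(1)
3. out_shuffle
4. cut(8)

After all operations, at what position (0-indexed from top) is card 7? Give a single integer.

Answer: 11

Derivation:
After op 1 (cut(1)): [2 0 1 13 5 4 8 12 10 6 7 11 9 3]
After op 2 (cut(1)): [0 1 13 5 4 8 12 10 6 7 11 9 3 2]
After op 3 (out_shuffle): [0 10 1 6 13 7 5 11 4 9 8 3 12 2]
After op 4 (cut(8)): [4 9 8 3 12 2 0 10 1 6 13 7 5 11]
Card 7 is at position 11.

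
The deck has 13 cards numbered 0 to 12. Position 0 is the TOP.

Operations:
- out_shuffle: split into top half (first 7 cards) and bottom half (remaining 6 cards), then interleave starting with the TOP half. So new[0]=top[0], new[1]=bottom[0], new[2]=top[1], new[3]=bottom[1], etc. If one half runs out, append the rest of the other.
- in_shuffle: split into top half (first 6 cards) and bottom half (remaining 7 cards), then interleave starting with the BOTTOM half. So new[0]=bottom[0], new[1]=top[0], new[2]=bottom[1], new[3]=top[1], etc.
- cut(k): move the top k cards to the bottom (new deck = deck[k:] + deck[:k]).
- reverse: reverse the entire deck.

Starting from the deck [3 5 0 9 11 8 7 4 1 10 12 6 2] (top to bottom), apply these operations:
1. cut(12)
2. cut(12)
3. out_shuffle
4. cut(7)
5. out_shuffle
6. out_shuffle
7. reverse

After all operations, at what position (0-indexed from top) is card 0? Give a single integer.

After op 1 (cut(12)): [2 3 5 0 9 11 8 7 4 1 10 12 6]
After op 2 (cut(12)): [6 2 3 5 0 9 11 8 7 4 1 10 12]
After op 3 (out_shuffle): [6 8 2 7 3 4 5 1 0 10 9 12 11]
After op 4 (cut(7)): [1 0 10 9 12 11 6 8 2 7 3 4 5]
After op 5 (out_shuffle): [1 8 0 2 10 7 9 3 12 4 11 5 6]
After op 6 (out_shuffle): [1 3 8 12 0 4 2 11 10 5 7 6 9]
After op 7 (reverse): [9 6 7 5 10 11 2 4 0 12 8 3 1]
Card 0 is at position 8.

Answer: 8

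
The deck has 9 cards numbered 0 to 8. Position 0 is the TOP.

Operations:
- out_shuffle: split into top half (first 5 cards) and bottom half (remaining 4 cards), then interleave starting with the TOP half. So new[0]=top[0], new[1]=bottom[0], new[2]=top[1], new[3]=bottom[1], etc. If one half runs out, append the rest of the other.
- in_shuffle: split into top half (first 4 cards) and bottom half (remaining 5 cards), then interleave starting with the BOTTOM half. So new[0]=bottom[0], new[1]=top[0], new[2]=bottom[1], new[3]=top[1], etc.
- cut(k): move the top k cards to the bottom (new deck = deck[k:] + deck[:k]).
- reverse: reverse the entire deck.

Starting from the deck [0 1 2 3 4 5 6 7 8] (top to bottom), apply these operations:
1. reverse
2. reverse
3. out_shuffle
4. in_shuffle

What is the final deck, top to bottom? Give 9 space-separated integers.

After op 1 (reverse): [8 7 6 5 4 3 2 1 0]
After op 2 (reverse): [0 1 2 3 4 5 6 7 8]
After op 3 (out_shuffle): [0 5 1 6 2 7 3 8 4]
After op 4 (in_shuffle): [2 0 7 5 3 1 8 6 4]

Answer: 2 0 7 5 3 1 8 6 4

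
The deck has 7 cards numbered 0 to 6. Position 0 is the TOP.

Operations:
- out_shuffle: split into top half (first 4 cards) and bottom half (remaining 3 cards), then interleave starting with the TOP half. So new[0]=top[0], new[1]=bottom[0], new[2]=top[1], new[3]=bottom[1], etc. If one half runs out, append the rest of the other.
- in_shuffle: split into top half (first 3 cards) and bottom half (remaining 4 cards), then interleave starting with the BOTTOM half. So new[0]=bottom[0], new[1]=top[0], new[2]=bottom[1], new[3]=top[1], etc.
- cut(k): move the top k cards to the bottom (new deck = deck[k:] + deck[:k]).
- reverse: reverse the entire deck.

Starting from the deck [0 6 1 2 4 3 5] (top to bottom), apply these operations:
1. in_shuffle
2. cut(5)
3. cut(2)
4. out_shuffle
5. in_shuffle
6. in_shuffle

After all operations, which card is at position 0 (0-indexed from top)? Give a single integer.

Answer: 3

Derivation:
After op 1 (in_shuffle): [2 0 4 6 3 1 5]
After op 2 (cut(5)): [1 5 2 0 4 6 3]
After op 3 (cut(2)): [2 0 4 6 3 1 5]
After op 4 (out_shuffle): [2 3 0 1 4 5 6]
After op 5 (in_shuffle): [1 2 4 3 5 0 6]
After op 6 (in_shuffle): [3 1 5 2 0 4 6]
Position 0: card 3.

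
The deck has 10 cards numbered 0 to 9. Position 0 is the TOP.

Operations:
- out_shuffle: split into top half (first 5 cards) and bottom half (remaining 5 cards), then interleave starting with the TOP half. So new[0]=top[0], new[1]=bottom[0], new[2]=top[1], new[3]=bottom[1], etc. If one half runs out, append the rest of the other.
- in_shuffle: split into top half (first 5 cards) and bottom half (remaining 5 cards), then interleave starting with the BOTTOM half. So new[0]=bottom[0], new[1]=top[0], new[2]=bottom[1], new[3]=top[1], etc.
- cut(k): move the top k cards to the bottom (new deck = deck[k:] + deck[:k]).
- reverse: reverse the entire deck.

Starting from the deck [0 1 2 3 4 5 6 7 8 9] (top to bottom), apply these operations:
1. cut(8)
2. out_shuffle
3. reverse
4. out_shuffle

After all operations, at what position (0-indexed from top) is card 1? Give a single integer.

After op 1 (cut(8)): [8 9 0 1 2 3 4 5 6 7]
After op 2 (out_shuffle): [8 3 9 4 0 5 1 6 2 7]
After op 3 (reverse): [7 2 6 1 5 0 4 9 3 8]
After op 4 (out_shuffle): [7 0 2 4 6 9 1 3 5 8]
Card 1 is at position 6.

Answer: 6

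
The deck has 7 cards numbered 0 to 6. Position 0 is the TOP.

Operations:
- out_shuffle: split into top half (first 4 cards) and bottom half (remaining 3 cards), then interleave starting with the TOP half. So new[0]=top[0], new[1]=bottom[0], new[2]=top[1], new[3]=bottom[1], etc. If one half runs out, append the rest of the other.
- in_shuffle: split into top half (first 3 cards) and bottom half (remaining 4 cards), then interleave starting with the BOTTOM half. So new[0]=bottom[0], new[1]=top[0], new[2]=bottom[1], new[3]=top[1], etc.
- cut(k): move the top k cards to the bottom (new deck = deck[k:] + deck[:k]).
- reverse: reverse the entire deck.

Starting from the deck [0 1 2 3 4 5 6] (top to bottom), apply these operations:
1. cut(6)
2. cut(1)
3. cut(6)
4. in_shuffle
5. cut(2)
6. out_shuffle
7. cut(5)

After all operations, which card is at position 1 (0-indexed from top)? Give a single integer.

Answer: 1

Derivation:
After op 1 (cut(6)): [6 0 1 2 3 4 5]
After op 2 (cut(1)): [0 1 2 3 4 5 6]
After op 3 (cut(6)): [6 0 1 2 3 4 5]
After op 4 (in_shuffle): [2 6 3 0 4 1 5]
After op 5 (cut(2)): [3 0 4 1 5 2 6]
After op 6 (out_shuffle): [3 5 0 2 4 6 1]
After op 7 (cut(5)): [6 1 3 5 0 2 4]
Position 1: card 1.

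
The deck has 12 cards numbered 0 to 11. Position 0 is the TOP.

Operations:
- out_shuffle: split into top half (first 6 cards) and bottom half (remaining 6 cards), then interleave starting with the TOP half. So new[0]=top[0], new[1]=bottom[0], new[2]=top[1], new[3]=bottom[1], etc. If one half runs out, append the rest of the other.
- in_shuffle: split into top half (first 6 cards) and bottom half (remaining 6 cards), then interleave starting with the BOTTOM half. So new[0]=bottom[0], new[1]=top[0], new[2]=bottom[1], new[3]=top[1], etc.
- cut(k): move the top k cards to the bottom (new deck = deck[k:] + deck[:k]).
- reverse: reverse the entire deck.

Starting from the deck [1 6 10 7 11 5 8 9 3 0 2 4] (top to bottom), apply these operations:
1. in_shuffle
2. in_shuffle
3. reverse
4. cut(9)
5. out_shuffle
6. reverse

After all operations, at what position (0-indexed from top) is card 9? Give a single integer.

After op 1 (in_shuffle): [8 1 9 6 3 10 0 7 2 11 4 5]
After op 2 (in_shuffle): [0 8 7 1 2 9 11 6 4 3 5 10]
After op 3 (reverse): [10 5 3 4 6 11 9 2 1 7 8 0]
After op 4 (cut(9)): [7 8 0 10 5 3 4 6 11 9 2 1]
After op 5 (out_shuffle): [7 4 8 6 0 11 10 9 5 2 3 1]
After op 6 (reverse): [1 3 2 5 9 10 11 0 6 8 4 7]
Card 9 is at position 4.

Answer: 4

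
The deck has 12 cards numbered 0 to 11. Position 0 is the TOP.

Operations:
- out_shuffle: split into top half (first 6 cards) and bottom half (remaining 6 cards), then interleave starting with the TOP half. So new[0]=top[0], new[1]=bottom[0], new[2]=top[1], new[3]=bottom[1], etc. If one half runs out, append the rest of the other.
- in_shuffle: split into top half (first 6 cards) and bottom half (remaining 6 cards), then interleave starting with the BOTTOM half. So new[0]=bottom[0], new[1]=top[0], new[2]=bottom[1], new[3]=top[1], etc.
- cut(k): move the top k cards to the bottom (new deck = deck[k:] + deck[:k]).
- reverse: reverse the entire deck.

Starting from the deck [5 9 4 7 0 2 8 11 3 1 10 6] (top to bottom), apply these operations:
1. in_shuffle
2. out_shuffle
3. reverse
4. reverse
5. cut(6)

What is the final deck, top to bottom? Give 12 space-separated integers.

Answer: 9 0 3 6 4 2 8 1 5 7 11 10

Derivation:
After op 1 (in_shuffle): [8 5 11 9 3 4 1 7 10 0 6 2]
After op 2 (out_shuffle): [8 1 5 7 11 10 9 0 3 6 4 2]
After op 3 (reverse): [2 4 6 3 0 9 10 11 7 5 1 8]
After op 4 (reverse): [8 1 5 7 11 10 9 0 3 6 4 2]
After op 5 (cut(6)): [9 0 3 6 4 2 8 1 5 7 11 10]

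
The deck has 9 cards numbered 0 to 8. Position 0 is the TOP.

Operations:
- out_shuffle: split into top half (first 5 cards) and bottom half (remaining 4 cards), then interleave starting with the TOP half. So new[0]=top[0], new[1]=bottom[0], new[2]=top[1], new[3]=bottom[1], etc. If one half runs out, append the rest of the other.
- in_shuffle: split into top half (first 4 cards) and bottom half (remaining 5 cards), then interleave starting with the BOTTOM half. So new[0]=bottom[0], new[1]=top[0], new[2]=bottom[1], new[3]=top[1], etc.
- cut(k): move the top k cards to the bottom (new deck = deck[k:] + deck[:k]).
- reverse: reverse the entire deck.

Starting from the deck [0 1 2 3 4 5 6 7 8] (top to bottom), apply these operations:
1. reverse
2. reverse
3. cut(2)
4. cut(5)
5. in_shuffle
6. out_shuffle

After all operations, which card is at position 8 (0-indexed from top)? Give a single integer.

Answer: 4

Derivation:
After op 1 (reverse): [8 7 6 5 4 3 2 1 0]
After op 2 (reverse): [0 1 2 3 4 5 6 7 8]
After op 3 (cut(2)): [2 3 4 5 6 7 8 0 1]
After op 4 (cut(5)): [7 8 0 1 2 3 4 5 6]
After op 5 (in_shuffle): [2 7 3 8 4 0 5 1 6]
After op 6 (out_shuffle): [2 0 7 5 3 1 8 6 4]
Position 8: card 4.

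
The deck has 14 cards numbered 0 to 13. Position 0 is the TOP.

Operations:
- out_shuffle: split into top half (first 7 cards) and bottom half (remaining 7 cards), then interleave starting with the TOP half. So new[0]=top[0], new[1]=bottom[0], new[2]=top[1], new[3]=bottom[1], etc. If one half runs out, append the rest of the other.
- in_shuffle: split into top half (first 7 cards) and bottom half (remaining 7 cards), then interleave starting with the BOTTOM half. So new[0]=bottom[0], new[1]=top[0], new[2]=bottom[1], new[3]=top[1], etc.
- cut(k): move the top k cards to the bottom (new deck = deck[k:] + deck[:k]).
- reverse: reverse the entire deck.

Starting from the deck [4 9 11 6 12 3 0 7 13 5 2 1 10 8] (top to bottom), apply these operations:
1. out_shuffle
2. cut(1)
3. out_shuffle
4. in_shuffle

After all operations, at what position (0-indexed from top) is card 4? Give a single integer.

After op 1 (out_shuffle): [4 7 9 13 11 5 6 2 12 1 3 10 0 8]
After op 2 (cut(1)): [7 9 13 11 5 6 2 12 1 3 10 0 8 4]
After op 3 (out_shuffle): [7 12 9 1 13 3 11 10 5 0 6 8 2 4]
After op 4 (in_shuffle): [10 7 5 12 0 9 6 1 8 13 2 3 4 11]
Card 4 is at position 12.

Answer: 12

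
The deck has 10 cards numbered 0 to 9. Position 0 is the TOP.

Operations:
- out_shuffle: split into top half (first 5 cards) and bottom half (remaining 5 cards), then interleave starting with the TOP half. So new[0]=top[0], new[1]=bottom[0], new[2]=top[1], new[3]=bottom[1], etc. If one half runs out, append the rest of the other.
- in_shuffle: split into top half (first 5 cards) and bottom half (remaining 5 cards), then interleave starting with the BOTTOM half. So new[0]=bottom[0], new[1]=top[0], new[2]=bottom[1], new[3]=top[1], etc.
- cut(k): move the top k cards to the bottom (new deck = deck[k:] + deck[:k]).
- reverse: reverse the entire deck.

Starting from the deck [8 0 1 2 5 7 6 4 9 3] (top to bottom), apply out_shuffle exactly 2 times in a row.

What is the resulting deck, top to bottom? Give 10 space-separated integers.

After op 1 (out_shuffle): [8 7 0 6 1 4 2 9 5 3]
After op 2 (out_shuffle): [8 4 7 2 0 9 6 5 1 3]

Answer: 8 4 7 2 0 9 6 5 1 3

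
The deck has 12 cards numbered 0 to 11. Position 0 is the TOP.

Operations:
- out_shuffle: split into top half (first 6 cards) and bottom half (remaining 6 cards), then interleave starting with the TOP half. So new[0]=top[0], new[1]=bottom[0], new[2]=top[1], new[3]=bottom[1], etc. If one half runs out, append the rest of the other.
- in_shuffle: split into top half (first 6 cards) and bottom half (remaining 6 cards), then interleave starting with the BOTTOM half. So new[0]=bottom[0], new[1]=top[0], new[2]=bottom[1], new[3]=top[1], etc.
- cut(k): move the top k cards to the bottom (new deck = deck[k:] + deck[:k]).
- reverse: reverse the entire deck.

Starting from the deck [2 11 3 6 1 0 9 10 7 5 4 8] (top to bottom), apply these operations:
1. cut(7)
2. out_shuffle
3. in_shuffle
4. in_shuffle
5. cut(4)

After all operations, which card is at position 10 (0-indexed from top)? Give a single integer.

After op 1 (cut(7)): [10 7 5 4 8 2 11 3 6 1 0 9]
After op 2 (out_shuffle): [10 11 7 3 5 6 4 1 8 0 2 9]
After op 3 (in_shuffle): [4 10 1 11 8 7 0 3 2 5 9 6]
After op 4 (in_shuffle): [0 4 3 10 2 1 5 11 9 8 6 7]
After op 5 (cut(4)): [2 1 5 11 9 8 6 7 0 4 3 10]
Position 10: card 3.

Answer: 3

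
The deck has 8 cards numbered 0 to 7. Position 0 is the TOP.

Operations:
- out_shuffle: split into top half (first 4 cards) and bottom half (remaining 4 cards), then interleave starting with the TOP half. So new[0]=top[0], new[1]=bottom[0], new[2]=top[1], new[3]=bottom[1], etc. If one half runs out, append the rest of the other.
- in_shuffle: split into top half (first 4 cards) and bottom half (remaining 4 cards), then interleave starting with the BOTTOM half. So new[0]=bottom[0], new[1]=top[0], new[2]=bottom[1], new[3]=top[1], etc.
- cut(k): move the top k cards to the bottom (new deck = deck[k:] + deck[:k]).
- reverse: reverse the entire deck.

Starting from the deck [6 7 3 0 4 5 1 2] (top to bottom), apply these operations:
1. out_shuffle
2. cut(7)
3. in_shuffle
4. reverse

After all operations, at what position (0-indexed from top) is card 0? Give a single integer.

Answer: 1

Derivation:
After op 1 (out_shuffle): [6 4 7 5 3 1 0 2]
After op 2 (cut(7)): [2 6 4 7 5 3 1 0]
After op 3 (in_shuffle): [5 2 3 6 1 4 0 7]
After op 4 (reverse): [7 0 4 1 6 3 2 5]
Card 0 is at position 1.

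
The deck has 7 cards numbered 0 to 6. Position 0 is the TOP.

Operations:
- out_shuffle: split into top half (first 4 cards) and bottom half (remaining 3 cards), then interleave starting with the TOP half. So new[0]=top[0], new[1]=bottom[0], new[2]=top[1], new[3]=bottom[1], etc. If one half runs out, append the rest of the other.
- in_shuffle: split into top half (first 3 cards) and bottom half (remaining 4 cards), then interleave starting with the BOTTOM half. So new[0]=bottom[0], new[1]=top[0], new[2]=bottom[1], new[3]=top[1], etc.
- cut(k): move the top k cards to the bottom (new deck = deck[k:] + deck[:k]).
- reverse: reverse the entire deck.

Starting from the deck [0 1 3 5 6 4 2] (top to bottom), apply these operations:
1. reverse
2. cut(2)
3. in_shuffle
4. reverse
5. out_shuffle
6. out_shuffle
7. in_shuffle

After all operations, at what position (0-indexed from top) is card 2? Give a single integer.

Answer: 3

Derivation:
After op 1 (reverse): [2 4 6 5 3 1 0]
After op 2 (cut(2)): [6 5 3 1 0 2 4]
After op 3 (in_shuffle): [1 6 0 5 2 3 4]
After op 4 (reverse): [4 3 2 5 0 6 1]
After op 5 (out_shuffle): [4 0 3 6 2 1 5]
After op 6 (out_shuffle): [4 2 0 1 3 5 6]
After op 7 (in_shuffle): [1 4 3 2 5 0 6]
Card 2 is at position 3.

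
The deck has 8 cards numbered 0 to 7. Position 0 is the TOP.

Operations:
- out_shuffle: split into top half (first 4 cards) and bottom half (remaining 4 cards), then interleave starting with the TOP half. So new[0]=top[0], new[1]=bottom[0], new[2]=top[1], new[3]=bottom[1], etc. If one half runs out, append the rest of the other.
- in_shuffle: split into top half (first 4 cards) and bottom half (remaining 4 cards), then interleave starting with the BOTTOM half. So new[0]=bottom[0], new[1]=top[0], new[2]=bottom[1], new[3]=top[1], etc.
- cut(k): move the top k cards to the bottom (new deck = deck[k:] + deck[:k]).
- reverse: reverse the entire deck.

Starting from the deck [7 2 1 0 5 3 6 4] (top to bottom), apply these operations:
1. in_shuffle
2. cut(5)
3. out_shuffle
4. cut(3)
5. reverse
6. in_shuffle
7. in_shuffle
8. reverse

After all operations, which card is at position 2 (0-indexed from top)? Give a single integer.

Answer: 2

Derivation:
After op 1 (in_shuffle): [5 7 3 2 6 1 4 0]
After op 2 (cut(5)): [1 4 0 5 7 3 2 6]
After op 3 (out_shuffle): [1 7 4 3 0 2 5 6]
After op 4 (cut(3)): [3 0 2 5 6 1 7 4]
After op 5 (reverse): [4 7 1 6 5 2 0 3]
After op 6 (in_shuffle): [5 4 2 7 0 1 3 6]
After op 7 (in_shuffle): [0 5 1 4 3 2 6 7]
After op 8 (reverse): [7 6 2 3 4 1 5 0]
Position 2: card 2.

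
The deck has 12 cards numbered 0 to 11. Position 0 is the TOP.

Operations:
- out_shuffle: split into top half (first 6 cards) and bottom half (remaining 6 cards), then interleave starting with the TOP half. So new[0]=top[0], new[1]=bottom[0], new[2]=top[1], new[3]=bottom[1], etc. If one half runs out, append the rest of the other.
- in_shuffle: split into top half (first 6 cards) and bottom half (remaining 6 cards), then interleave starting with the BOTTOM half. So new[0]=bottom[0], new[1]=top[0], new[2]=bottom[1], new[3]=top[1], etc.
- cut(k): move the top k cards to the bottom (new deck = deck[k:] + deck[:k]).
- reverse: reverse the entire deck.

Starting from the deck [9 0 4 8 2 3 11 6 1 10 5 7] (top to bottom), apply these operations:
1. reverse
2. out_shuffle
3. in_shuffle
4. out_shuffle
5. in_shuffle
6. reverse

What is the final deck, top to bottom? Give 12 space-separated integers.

After op 1 (reverse): [7 5 10 1 6 11 3 2 8 4 0 9]
After op 2 (out_shuffle): [7 3 5 2 10 8 1 4 6 0 11 9]
After op 3 (in_shuffle): [1 7 4 3 6 5 0 2 11 10 9 8]
After op 4 (out_shuffle): [1 0 7 2 4 11 3 10 6 9 5 8]
After op 5 (in_shuffle): [3 1 10 0 6 7 9 2 5 4 8 11]
After op 6 (reverse): [11 8 4 5 2 9 7 6 0 10 1 3]

Answer: 11 8 4 5 2 9 7 6 0 10 1 3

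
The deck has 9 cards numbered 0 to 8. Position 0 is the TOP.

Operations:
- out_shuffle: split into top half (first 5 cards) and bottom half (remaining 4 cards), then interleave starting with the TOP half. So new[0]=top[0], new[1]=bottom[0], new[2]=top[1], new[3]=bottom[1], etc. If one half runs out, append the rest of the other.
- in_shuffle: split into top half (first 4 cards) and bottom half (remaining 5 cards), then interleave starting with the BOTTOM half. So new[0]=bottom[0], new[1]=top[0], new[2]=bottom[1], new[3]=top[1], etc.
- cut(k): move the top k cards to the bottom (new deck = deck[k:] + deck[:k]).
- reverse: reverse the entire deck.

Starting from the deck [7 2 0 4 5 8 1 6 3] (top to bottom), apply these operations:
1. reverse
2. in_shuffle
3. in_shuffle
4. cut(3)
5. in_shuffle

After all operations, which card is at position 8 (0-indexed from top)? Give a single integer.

After op 1 (reverse): [3 6 1 8 5 4 0 2 7]
After op 2 (in_shuffle): [5 3 4 6 0 1 2 8 7]
After op 3 (in_shuffle): [0 5 1 3 2 4 8 6 7]
After op 4 (cut(3)): [3 2 4 8 6 7 0 5 1]
After op 5 (in_shuffle): [6 3 7 2 0 4 5 8 1]
Position 8: card 1.

Answer: 1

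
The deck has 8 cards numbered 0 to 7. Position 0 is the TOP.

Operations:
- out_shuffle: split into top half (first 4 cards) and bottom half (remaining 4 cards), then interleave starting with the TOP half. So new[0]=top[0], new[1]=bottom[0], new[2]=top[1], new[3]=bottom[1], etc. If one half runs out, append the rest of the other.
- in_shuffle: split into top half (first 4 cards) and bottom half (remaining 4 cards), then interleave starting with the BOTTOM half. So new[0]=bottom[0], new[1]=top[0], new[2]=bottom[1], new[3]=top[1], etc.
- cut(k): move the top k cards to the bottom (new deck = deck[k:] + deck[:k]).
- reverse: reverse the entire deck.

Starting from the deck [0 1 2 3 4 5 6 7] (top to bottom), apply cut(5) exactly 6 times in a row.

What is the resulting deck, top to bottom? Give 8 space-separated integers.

After op 1 (cut(5)): [5 6 7 0 1 2 3 4]
After op 2 (cut(5)): [2 3 4 5 6 7 0 1]
After op 3 (cut(5)): [7 0 1 2 3 4 5 6]
After op 4 (cut(5)): [4 5 6 7 0 1 2 3]
After op 5 (cut(5)): [1 2 3 4 5 6 7 0]
After op 6 (cut(5)): [6 7 0 1 2 3 4 5]

Answer: 6 7 0 1 2 3 4 5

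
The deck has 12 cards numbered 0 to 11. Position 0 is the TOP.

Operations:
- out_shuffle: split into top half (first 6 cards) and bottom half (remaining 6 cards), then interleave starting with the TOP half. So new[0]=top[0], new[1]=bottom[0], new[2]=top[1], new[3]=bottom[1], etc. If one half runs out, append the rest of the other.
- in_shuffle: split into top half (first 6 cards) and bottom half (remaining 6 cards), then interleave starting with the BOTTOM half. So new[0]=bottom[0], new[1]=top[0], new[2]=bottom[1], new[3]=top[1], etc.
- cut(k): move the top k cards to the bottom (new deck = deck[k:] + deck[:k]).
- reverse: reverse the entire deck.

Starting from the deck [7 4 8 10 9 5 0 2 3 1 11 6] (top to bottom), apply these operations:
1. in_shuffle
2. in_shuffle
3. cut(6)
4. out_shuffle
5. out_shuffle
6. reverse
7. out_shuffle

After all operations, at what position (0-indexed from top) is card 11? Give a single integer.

After op 1 (in_shuffle): [0 7 2 4 3 8 1 10 11 9 6 5]
After op 2 (in_shuffle): [1 0 10 7 11 2 9 4 6 3 5 8]
After op 3 (cut(6)): [9 4 6 3 5 8 1 0 10 7 11 2]
After op 4 (out_shuffle): [9 1 4 0 6 10 3 7 5 11 8 2]
After op 5 (out_shuffle): [9 3 1 7 4 5 0 11 6 8 10 2]
After op 6 (reverse): [2 10 8 6 11 0 5 4 7 1 3 9]
After op 7 (out_shuffle): [2 5 10 4 8 7 6 1 11 3 0 9]
Card 11 is at position 8.

Answer: 8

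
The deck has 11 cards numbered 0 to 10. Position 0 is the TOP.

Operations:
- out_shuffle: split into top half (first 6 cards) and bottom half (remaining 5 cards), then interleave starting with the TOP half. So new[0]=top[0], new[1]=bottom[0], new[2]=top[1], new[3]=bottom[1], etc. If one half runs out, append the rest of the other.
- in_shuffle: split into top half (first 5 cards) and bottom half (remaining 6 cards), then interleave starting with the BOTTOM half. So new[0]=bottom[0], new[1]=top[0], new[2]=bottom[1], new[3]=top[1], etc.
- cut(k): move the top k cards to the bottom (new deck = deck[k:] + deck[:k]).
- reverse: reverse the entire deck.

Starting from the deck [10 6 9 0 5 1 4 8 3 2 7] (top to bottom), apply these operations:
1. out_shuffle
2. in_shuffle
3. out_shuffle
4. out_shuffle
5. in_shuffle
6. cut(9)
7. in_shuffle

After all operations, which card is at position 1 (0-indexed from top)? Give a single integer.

After op 1 (out_shuffle): [10 4 6 8 9 3 0 2 5 7 1]
After op 2 (in_shuffle): [3 10 0 4 2 6 5 8 7 9 1]
After op 3 (out_shuffle): [3 5 10 8 0 7 4 9 2 1 6]
After op 4 (out_shuffle): [3 4 5 9 10 2 8 1 0 6 7]
After op 5 (in_shuffle): [2 3 8 4 1 5 0 9 6 10 7]
After op 6 (cut(9)): [10 7 2 3 8 4 1 5 0 9 6]
After op 7 (in_shuffle): [4 10 1 7 5 2 0 3 9 8 6]
Position 1: card 10.

Answer: 10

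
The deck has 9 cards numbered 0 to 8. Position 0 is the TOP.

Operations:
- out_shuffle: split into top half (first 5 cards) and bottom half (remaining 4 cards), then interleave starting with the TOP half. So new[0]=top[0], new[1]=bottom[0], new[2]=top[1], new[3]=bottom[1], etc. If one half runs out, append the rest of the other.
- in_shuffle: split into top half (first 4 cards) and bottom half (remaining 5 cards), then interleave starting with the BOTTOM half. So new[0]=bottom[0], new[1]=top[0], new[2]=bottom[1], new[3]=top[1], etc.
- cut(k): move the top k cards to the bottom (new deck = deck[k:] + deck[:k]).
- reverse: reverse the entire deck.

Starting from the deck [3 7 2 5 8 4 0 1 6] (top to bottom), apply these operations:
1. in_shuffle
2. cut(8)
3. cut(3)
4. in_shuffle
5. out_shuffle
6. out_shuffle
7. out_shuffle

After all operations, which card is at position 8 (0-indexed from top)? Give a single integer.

Answer: 4

Derivation:
After op 1 (in_shuffle): [8 3 4 7 0 2 1 5 6]
After op 2 (cut(8)): [6 8 3 4 7 0 2 1 5]
After op 3 (cut(3)): [4 7 0 2 1 5 6 8 3]
After op 4 (in_shuffle): [1 4 5 7 6 0 8 2 3]
After op 5 (out_shuffle): [1 0 4 8 5 2 7 3 6]
After op 6 (out_shuffle): [1 2 0 7 4 3 8 6 5]
After op 7 (out_shuffle): [1 3 2 8 0 6 7 5 4]
Position 8: card 4.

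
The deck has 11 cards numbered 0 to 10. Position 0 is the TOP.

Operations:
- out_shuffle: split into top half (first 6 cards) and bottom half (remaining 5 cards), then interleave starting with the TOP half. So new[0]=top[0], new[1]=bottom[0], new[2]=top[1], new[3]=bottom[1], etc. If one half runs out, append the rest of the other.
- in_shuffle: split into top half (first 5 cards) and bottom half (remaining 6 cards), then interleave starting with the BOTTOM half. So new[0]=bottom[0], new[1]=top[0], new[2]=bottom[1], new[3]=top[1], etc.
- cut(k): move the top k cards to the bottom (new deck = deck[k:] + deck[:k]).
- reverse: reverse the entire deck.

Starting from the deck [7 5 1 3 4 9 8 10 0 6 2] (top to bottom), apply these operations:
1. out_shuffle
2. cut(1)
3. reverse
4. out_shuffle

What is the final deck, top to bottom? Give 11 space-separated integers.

Answer: 7 0 9 1 2 10 4 5 6 8 3

Derivation:
After op 1 (out_shuffle): [7 8 5 10 1 0 3 6 4 2 9]
After op 2 (cut(1)): [8 5 10 1 0 3 6 4 2 9 7]
After op 3 (reverse): [7 9 2 4 6 3 0 1 10 5 8]
After op 4 (out_shuffle): [7 0 9 1 2 10 4 5 6 8 3]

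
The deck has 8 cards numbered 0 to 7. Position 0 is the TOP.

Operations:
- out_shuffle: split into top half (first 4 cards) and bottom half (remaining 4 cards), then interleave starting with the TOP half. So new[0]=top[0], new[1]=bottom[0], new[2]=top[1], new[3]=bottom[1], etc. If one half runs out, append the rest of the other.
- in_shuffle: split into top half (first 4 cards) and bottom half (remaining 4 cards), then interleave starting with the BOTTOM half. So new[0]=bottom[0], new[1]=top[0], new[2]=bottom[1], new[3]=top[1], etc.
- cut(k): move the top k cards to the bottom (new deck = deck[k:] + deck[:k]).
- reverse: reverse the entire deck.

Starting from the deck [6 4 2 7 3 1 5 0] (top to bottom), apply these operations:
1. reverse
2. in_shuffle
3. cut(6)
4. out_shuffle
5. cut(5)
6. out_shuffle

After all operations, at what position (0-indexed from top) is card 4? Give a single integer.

After op 1 (reverse): [0 5 1 3 7 2 4 6]
After op 2 (in_shuffle): [7 0 2 5 4 1 6 3]
After op 3 (cut(6)): [6 3 7 0 2 5 4 1]
After op 4 (out_shuffle): [6 2 3 5 7 4 0 1]
After op 5 (cut(5)): [4 0 1 6 2 3 5 7]
After op 6 (out_shuffle): [4 2 0 3 1 5 6 7]
Card 4 is at position 0.

Answer: 0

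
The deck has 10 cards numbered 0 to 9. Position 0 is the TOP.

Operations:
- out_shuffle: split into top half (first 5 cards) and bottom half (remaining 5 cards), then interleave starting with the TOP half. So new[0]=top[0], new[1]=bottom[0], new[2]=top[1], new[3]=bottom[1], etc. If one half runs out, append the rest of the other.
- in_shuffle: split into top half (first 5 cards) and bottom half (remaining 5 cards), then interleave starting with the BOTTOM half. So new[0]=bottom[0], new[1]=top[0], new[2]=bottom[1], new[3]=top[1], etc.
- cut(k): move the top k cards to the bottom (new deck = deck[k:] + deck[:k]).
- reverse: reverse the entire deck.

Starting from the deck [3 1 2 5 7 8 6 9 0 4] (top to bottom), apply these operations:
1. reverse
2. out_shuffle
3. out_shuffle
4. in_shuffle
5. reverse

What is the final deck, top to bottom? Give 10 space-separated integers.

Answer: 0 3 6 9 7 8 2 5 4 1

Derivation:
After op 1 (reverse): [4 0 9 6 8 7 5 2 1 3]
After op 2 (out_shuffle): [4 7 0 5 9 2 6 1 8 3]
After op 3 (out_shuffle): [4 2 7 6 0 1 5 8 9 3]
After op 4 (in_shuffle): [1 4 5 2 8 7 9 6 3 0]
After op 5 (reverse): [0 3 6 9 7 8 2 5 4 1]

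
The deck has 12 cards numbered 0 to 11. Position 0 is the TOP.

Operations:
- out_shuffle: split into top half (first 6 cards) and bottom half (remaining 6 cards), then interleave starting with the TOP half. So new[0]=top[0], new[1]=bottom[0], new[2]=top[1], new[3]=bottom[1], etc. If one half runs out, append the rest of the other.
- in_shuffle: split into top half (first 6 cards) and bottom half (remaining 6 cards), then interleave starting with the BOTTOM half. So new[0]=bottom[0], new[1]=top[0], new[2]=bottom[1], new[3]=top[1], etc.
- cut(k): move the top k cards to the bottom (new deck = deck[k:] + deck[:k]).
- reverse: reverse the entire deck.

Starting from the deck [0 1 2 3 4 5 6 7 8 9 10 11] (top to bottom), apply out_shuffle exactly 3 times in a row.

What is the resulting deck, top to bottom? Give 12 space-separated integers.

After op 1 (out_shuffle): [0 6 1 7 2 8 3 9 4 10 5 11]
After op 2 (out_shuffle): [0 3 6 9 1 4 7 10 2 5 8 11]
After op 3 (out_shuffle): [0 7 3 10 6 2 9 5 1 8 4 11]

Answer: 0 7 3 10 6 2 9 5 1 8 4 11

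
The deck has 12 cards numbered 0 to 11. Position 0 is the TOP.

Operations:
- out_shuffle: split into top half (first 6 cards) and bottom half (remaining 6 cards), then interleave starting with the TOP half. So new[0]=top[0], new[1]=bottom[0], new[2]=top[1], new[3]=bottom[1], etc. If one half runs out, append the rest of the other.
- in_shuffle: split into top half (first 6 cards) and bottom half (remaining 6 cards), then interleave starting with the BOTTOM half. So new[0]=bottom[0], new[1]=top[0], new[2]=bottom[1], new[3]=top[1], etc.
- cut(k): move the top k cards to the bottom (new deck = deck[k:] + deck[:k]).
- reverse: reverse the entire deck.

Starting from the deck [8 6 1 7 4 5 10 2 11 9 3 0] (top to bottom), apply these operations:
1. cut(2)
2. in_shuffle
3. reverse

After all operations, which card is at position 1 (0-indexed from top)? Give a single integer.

After op 1 (cut(2)): [1 7 4 5 10 2 11 9 3 0 8 6]
After op 2 (in_shuffle): [11 1 9 7 3 4 0 5 8 10 6 2]
After op 3 (reverse): [2 6 10 8 5 0 4 3 7 9 1 11]
Position 1: card 6.

Answer: 6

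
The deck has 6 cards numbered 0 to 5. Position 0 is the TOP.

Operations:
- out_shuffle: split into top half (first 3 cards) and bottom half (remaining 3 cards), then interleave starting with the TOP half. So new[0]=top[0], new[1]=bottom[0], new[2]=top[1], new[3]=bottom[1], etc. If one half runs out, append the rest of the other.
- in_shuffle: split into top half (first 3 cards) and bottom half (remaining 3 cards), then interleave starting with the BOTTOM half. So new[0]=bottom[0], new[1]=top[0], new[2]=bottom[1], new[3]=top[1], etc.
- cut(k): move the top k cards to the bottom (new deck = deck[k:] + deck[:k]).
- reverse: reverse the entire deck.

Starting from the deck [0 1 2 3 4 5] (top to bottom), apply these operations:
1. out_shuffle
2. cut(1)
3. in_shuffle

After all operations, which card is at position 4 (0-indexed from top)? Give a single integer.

Answer: 0

Derivation:
After op 1 (out_shuffle): [0 3 1 4 2 5]
After op 2 (cut(1)): [3 1 4 2 5 0]
After op 3 (in_shuffle): [2 3 5 1 0 4]
Position 4: card 0.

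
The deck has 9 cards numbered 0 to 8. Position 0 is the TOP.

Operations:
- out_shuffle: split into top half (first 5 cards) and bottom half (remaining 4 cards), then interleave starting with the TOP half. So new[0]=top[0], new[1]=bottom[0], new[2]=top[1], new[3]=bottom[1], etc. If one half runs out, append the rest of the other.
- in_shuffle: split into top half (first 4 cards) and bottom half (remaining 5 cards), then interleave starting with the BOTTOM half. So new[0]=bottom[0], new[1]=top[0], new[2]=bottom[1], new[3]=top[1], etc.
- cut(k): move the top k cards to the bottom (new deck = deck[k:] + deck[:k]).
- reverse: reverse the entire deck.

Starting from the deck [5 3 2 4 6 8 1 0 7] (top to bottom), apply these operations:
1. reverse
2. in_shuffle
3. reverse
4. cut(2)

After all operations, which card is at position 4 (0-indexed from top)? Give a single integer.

Answer: 4

Derivation:
After op 1 (reverse): [7 0 1 8 6 4 2 3 5]
After op 2 (in_shuffle): [6 7 4 0 2 1 3 8 5]
After op 3 (reverse): [5 8 3 1 2 0 4 7 6]
After op 4 (cut(2)): [3 1 2 0 4 7 6 5 8]
Position 4: card 4.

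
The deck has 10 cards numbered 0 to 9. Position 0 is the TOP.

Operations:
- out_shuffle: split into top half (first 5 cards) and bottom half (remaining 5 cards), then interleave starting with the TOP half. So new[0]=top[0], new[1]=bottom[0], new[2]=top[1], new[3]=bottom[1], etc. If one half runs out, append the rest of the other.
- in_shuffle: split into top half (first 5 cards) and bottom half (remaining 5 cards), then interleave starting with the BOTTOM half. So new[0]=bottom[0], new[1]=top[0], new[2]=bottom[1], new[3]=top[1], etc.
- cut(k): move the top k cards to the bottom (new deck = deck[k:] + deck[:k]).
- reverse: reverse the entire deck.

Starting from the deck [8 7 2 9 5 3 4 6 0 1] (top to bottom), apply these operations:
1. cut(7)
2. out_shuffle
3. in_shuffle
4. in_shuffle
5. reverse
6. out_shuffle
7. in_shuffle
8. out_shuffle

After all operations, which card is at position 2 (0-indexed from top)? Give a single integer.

After op 1 (cut(7)): [6 0 1 8 7 2 9 5 3 4]
After op 2 (out_shuffle): [6 2 0 9 1 5 8 3 7 4]
After op 3 (in_shuffle): [5 6 8 2 3 0 7 9 4 1]
After op 4 (in_shuffle): [0 5 7 6 9 8 4 2 1 3]
After op 5 (reverse): [3 1 2 4 8 9 6 7 5 0]
After op 6 (out_shuffle): [3 9 1 6 2 7 4 5 8 0]
After op 7 (in_shuffle): [7 3 4 9 5 1 8 6 0 2]
After op 8 (out_shuffle): [7 1 3 8 4 6 9 0 5 2]
Position 2: card 3.

Answer: 3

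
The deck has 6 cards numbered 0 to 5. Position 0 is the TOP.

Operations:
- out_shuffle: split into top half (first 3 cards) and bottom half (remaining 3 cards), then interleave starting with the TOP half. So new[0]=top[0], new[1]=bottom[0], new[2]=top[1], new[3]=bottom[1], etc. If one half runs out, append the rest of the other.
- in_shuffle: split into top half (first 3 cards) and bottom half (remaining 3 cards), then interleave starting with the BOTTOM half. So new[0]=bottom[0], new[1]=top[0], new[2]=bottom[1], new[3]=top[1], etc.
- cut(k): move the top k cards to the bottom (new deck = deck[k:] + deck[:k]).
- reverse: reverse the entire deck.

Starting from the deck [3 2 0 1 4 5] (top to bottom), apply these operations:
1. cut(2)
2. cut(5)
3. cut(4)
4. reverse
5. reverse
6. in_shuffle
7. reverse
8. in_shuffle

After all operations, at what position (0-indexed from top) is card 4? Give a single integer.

After op 1 (cut(2)): [0 1 4 5 3 2]
After op 2 (cut(5)): [2 0 1 4 5 3]
After op 3 (cut(4)): [5 3 2 0 1 4]
After op 4 (reverse): [4 1 0 2 3 5]
After op 5 (reverse): [5 3 2 0 1 4]
After op 6 (in_shuffle): [0 5 1 3 4 2]
After op 7 (reverse): [2 4 3 1 5 0]
After op 8 (in_shuffle): [1 2 5 4 0 3]
Card 4 is at position 3.

Answer: 3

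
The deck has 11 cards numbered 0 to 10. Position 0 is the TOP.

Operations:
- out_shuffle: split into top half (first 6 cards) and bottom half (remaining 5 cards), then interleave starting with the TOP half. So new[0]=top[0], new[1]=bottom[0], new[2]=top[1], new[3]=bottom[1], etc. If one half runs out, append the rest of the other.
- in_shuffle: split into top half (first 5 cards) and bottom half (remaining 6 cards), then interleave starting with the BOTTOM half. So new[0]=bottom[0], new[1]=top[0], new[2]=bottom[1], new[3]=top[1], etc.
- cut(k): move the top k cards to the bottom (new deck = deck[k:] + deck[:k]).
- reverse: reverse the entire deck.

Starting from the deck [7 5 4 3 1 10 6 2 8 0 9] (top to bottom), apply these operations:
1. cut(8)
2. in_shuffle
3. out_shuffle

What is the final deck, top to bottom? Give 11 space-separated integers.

Answer: 4 10 8 7 3 6 0 5 1 2 9

Derivation:
After op 1 (cut(8)): [8 0 9 7 5 4 3 1 10 6 2]
After op 2 (in_shuffle): [4 8 3 0 1 9 10 7 6 5 2]
After op 3 (out_shuffle): [4 10 8 7 3 6 0 5 1 2 9]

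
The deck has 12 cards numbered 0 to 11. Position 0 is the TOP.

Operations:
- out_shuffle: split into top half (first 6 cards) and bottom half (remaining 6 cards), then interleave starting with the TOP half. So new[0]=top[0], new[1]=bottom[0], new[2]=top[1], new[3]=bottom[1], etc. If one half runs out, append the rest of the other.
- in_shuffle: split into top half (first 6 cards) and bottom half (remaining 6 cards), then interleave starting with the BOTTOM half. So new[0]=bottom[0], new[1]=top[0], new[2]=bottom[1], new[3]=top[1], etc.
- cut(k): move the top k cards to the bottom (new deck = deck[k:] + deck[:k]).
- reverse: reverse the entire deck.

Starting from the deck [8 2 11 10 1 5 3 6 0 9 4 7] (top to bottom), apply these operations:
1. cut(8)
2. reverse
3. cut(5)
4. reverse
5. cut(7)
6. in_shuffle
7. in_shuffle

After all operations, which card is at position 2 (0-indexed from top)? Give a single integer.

Answer: 2

Derivation:
After op 1 (cut(8)): [0 9 4 7 8 2 11 10 1 5 3 6]
After op 2 (reverse): [6 3 5 1 10 11 2 8 7 4 9 0]
After op 3 (cut(5)): [11 2 8 7 4 9 0 6 3 5 1 10]
After op 4 (reverse): [10 1 5 3 6 0 9 4 7 8 2 11]
After op 5 (cut(7)): [4 7 8 2 11 10 1 5 3 6 0 9]
After op 6 (in_shuffle): [1 4 5 7 3 8 6 2 0 11 9 10]
After op 7 (in_shuffle): [6 1 2 4 0 5 11 7 9 3 10 8]
Position 2: card 2.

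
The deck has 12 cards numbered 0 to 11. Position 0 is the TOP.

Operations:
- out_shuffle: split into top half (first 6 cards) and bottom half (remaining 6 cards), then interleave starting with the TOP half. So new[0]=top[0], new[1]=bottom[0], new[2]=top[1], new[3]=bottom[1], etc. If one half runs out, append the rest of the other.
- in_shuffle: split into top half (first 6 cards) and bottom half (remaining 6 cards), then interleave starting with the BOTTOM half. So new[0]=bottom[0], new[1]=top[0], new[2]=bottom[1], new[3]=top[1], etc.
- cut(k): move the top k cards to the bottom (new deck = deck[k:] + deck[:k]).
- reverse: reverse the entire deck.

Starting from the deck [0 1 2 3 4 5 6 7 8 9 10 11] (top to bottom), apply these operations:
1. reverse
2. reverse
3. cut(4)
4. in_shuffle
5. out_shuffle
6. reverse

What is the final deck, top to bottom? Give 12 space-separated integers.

Answer: 9 6 3 0 8 5 2 11 7 4 1 10

Derivation:
After op 1 (reverse): [11 10 9 8 7 6 5 4 3 2 1 0]
After op 2 (reverse): [0 1 2 3 4 5 6 7 8 9 10 11]
After op 3 (cut(4)): [4 5 6 7 8 9 10 11 0 1 2 3]
After op 4 (in_shuffle): [10 4 11 5 0 6 1 7 2 8 3 9]
After op 5 (out_shuffle): [10 1 4 7 11 2 5 8 0 3 6 9]
After op 6 (reverse): [9 6 3 0 8 5 2 11 7 4 1 10]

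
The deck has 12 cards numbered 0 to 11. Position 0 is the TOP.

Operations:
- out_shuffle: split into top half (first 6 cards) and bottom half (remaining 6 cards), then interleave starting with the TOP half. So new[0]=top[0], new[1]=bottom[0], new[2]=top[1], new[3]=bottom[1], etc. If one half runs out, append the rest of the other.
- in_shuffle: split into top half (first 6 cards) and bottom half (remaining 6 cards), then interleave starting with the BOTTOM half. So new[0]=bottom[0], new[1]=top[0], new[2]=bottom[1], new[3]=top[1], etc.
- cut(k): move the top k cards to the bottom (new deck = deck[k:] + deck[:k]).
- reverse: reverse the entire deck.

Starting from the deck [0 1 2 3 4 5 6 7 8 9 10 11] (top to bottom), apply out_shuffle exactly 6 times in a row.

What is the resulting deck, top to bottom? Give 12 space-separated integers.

Answer: 0 5 10 4 9 3 8 2 7 1 6 11

Derivation:
After op 1 (out_shuffle): [0 6 1 7 2 8 3 9 4 10 5 11]
After op 2 (out_shuffle): [0 3 6 9 1 4 7 10 2 5 8 11]
After op 3 (out_shuffle): [0 7 3 10 6 2 9 5 1 8 4 11]
After op 4 (out_shuffle): [0 9 7 5 3 1 10 8 6 4 2 11]
After op 5 (out_shuffle): [0 10 9 8 7 6 5 4 3 2 1 11]
After op 6 (out_shuffle): [0 5 10 4 9 3 8 2 7 1 6 11]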